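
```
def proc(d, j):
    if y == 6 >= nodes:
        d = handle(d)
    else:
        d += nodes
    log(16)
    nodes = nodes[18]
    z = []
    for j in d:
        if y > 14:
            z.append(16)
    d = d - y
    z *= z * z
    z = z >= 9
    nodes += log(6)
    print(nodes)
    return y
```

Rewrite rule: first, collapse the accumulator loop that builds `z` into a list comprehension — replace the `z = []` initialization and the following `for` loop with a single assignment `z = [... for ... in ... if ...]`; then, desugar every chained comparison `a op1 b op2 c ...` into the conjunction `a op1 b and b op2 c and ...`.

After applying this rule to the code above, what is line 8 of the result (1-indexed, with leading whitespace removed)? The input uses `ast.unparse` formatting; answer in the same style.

Transformed code:
def proc(d, j):
    if y == 6 and 6 >= nodes:
        d = handle(d)
    else:
        d += nodes
    log(16)
    nodes = nodes[18]
    z = [16 for j in d if y > 14]
    d = d - y
    z *= z * z
    z = z >= 9
    nodes += log(6)
    print(nodes)
    return y

z = [16 for j in d if y > 14]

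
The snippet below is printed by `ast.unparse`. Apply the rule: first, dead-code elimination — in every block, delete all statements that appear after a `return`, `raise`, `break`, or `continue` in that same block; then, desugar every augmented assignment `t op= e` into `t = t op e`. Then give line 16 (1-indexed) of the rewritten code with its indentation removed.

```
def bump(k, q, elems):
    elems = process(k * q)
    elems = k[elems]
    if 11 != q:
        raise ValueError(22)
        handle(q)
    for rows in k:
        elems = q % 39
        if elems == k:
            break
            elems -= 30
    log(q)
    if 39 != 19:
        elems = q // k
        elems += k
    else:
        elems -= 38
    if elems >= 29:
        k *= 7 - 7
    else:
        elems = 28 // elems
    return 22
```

if elems >= 29:

Transformed code:
def bump(k, q, elems):
    elems = process(k * q)
    elems = k[elems]
    if 11 != q:
        raise ValueError(22)
    for rows in k:
        elems = q % 39
        if elems == k:
            break
    log(q)
    if 39 != 19:
        elems = q // k
        elems = elems + k
    else:
        elems = elems - 38
    if elems >= 29:
        k = k * (7 - 7)
    else:
        elems = 28 // elems
    return 22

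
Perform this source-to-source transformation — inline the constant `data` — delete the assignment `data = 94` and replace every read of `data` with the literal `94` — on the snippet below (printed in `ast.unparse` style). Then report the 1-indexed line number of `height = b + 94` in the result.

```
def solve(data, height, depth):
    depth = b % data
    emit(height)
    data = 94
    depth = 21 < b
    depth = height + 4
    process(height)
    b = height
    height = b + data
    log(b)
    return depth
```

Transformed code:
def solve(data, height, depth):
    depth = b % 94
    emit(height)
    depth = 21 < b
    depth = height + 4
    process(height)
    b = height
    height = b + 94
    log(b)
    return depth

8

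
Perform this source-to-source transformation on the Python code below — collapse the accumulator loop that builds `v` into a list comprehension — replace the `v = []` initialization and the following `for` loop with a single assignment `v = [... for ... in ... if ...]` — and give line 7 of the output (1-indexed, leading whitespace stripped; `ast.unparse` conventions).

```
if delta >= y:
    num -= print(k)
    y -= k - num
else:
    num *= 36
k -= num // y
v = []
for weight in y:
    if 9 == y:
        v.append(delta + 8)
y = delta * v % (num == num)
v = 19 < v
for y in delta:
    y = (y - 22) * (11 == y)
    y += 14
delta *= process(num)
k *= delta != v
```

v = [delta + 8 for weight in y if 9 == y]

Transformed code:
if delta >= y:
    num -= print(k)
    y -= k - num
else:
    num *= 36
k -= num // y
v = [delta + 8 for weight in y if 9 == y]
y = delta * v % (num == num)
v = 19 < v
for y in delta:
    y = (y - 22) * (11 == y)
    y += 14
delta *= process(num)
k *= delta != v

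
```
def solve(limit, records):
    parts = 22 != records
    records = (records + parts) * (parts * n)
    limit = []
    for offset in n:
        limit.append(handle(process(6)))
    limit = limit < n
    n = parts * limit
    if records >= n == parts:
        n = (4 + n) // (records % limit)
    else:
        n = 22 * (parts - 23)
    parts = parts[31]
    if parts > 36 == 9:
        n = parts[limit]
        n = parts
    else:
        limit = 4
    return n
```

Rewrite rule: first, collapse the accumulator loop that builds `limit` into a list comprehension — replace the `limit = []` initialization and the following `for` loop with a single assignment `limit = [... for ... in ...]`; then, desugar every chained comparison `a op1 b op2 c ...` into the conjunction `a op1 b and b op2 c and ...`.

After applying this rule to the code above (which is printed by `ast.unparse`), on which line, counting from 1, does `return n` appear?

Transformed code:
def solve(limit, records):
    parts = 22 != records
    records = (records + parts) * (parts * n)
    limit = [handle(process(6)) for offset in n]
    limit = limit < n
    n = parts * limit
    if records >= n and n == parts:
        n = (4 + n) // (records % limit)
    else:
        n = 22 * (parts - 23)
    parts = parts[31]
    if parts > 36 and 36 == 9:
        n = parts[limit]
        n = parts
    else:
        limit = 4
    return n

17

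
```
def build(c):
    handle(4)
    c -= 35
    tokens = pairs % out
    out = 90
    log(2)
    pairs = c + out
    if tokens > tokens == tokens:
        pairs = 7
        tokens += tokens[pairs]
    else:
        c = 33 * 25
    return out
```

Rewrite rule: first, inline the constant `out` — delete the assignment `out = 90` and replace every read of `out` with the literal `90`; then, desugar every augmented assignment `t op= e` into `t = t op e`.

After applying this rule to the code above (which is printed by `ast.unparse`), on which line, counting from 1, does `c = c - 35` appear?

Transformed code:
def build(c):
    handle(4)
    c = c - 35
    tokens = pairs % 90
    log(2)
    pairs = c + 90
    if tokens > tokens == tokens:
        pairs = 7
        tokens = tokens + tokens[pairs]
    else:
        c = 33 * 25
    return 90

3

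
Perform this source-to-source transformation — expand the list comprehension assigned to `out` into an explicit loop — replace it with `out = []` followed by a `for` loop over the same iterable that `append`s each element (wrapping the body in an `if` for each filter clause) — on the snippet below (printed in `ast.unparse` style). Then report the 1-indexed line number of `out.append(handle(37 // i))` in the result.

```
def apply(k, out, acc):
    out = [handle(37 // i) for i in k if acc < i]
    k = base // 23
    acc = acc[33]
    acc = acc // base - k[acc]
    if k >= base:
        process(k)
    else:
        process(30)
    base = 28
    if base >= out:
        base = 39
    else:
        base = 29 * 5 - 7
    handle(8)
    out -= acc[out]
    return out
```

Transformed code:
def apply(k, out, acc):
    out = []
    for i in k:
        if acc < i:
            out.append(handle(37 // i))
    k = base // 23
    acc = acc[33]
    acc = acc // base - k[acc]
    if k >= base:
        process(k)
    else:
        process(30)
    base = 28
    if base >= out:
        base = 39
    else:
        base = 29 * 5 - 7
    handle(8)
    out -= acc[out]
    return out

5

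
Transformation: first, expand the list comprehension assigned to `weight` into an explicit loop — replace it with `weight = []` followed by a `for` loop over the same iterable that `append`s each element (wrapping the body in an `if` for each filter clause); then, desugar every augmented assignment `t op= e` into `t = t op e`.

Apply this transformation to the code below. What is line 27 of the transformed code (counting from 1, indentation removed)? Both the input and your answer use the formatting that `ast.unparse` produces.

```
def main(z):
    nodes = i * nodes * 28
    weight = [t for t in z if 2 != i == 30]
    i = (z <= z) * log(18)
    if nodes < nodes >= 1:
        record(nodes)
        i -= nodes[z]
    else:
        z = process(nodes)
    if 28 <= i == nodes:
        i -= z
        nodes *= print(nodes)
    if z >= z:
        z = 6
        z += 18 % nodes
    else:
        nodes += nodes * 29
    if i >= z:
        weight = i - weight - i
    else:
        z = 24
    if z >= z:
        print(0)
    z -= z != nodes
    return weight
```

z = z - (z != nodes)

Transformed code:
def main(z):
    nodes = i * nodes * 28
    weight = []
    for t in z:
        if 2 != i == 30:
            weight.append(t)
    i = (z <= z) * log(18)
    if nodes < nodes >= 1:
        record(nodes)
        i = i - nodes[z]
    else:
        z = process(nodes)
    if 28 <= i == nodes:
        i = i - z
        nodes = nodes * print(nodes)
    if z >= z:
        z = 6
        z = z + 18 % nodes
    else:
        nodes = nodes + nodes * 29
    if i >= z:
        weight = i - weight - i
    else:
        z = 24
    if z >= z:
        print(0)
    z = z - (z != nodes)
    return weight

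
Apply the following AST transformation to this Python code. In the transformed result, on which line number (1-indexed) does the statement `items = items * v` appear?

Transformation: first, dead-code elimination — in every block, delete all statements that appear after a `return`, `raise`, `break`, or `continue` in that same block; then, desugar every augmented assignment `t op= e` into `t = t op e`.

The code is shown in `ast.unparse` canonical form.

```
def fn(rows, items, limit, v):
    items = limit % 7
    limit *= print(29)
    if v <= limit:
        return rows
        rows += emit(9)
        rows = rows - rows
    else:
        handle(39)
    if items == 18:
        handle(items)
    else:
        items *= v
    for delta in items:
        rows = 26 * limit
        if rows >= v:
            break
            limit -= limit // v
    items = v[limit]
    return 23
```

11

Transformed code:
def fn(rows, items, limit, v):
    items = limit % 7
    limit = limit * print(29)
    if v <= limit:
        return rows
    else:
        handle(39)
    if items == 18:
        handle(items)
    else:
        items = items * v
    for delta in items:
        rows = 26 * limit
        if rows >= v:
            break
    items = v[limit]
    return 23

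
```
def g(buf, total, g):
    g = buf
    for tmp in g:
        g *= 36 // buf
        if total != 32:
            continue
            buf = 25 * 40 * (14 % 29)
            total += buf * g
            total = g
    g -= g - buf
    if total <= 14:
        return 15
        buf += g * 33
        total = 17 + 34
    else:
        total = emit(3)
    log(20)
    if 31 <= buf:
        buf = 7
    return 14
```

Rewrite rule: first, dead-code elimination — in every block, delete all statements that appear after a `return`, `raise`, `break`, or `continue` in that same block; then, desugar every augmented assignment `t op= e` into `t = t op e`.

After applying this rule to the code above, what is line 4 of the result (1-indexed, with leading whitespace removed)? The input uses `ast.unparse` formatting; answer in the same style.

g = g * (36 // buf)

Transformed code:
def g(buf, total, g):
    g = buf
    for tmp in g:
        g = g * (36 // buf)
        if total != 32:
            continue
    g = g - (g - buf)
    if total <= 14:
        return 15
    else:
        total = emit(3)
    log(20)
    if 31 <= buf:
        buf = 7
    return 14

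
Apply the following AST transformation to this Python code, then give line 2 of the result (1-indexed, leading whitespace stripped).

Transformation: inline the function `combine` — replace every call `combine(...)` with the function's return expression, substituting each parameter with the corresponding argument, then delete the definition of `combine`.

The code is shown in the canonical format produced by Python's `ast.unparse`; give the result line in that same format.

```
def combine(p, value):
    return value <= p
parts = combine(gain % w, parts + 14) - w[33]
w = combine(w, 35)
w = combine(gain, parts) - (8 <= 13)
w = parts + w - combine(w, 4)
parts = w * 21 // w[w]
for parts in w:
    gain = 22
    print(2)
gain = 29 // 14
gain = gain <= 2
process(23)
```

w = 35 <= w

Transformed code:
parts = (parts + 14 <= gain % w) - w[33]
w = 35 <= w
w = (parts <= gain) - (8 <= 13)
w = parts + w - (4 <= w)
parts = w * 21 // w[w]
for parts in w:
    gain = 22
    print(2)
gain = 29 // 14
gain = gain <= 2
process(23)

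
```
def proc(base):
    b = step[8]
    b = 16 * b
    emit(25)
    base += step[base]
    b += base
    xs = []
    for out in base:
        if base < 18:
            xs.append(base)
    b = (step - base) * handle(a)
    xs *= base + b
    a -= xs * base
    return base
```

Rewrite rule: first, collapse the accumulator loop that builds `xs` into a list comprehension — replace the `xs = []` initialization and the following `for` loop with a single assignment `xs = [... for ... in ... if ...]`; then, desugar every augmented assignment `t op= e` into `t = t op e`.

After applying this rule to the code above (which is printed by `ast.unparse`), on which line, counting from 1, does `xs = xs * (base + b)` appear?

Transformed code:
def proc(base):
    b = step[8]
    b = 16 * b
    emit(25)
    base = base + step[base]
    b = b + base
    xs = [base for out in base if base < 18]
    b = (step - base) * handle(a)
    xs = xs * (base + b)
    a = a - xs * base
    return base

9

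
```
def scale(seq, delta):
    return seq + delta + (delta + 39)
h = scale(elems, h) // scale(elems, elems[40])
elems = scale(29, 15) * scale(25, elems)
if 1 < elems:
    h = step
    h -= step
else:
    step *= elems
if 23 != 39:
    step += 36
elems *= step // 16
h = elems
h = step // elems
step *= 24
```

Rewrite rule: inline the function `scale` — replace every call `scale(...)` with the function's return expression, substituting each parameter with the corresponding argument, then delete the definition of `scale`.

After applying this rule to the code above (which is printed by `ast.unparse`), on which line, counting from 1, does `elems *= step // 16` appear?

Transformed code:
h = (elems + h + (h + 39)) // (elems + elems[40] + (elems[40] + 39))
elems = (29 + 15 + (15 + 39)) * (25 + elems + (elems + 39))
if 1 < elems:
    h = step
    h -= step
else:
    step *= elems
if 23 != 39:
    step += 36
elems *= step // 16
h = elems
h = step // elems
step *= 24

10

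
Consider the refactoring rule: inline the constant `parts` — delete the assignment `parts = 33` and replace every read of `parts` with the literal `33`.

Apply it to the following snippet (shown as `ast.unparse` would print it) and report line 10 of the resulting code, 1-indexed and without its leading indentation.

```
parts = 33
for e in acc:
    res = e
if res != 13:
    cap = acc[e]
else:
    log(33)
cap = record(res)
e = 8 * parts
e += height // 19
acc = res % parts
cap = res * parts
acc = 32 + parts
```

Transformed code:
for e in acc:
    res = e
if res != 13:
    cap = acc[e]
else:
    log(33)
cap = record(res)
e = 8 * 33
e += height // 19
acc = res % 33
cap = res * 33
acc = 32 + 33

acc = res % 33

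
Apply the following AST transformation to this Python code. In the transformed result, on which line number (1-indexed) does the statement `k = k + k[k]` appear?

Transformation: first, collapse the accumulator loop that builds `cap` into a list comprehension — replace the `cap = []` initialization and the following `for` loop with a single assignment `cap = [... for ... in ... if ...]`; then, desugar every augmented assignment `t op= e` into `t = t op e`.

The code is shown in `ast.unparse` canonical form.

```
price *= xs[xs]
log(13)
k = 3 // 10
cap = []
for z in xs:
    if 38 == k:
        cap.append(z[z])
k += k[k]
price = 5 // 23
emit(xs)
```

Transformed code:
price = price * xs[xs]
log(13)
k = 3 // 10
cap = [z[z] for z in xs if 38 == k]
k = k + k[k]
price = 5 // 23
emit(xs)

5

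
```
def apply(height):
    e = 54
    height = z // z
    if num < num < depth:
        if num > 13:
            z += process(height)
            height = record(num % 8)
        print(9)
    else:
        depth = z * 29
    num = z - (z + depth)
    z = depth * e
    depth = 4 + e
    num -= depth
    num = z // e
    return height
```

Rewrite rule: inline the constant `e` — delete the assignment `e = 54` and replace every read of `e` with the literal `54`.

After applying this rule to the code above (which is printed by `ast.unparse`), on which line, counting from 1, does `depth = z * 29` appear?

9

Transformed code:
def apply(height):
    height = z // z
    if num < num < depth:
        if num > 13:
            z += process(height)
            height = record(num % 8)
        print(9)
    else:
        depth = z * 29
    num = z - (z + depth)
    z = depth * 54
    depth = 4 + 54
    num -= depth
    num = z // 54
    return height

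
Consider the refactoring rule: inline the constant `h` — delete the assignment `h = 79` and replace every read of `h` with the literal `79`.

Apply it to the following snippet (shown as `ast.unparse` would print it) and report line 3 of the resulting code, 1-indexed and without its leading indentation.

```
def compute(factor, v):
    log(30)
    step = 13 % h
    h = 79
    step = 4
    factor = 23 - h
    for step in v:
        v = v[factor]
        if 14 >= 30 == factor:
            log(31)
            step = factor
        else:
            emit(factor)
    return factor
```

Transformed code:
def compute(factor, v):
    log(30)
    step = 13 % 79
    step = 4
    factor = 23 - 79
    for step in v:
        v = v[factor]
        if 14 >= 30 == factor:
            log(31)
            step = factor
        else:
            emit(factor)
    return factor

step = 13 % 79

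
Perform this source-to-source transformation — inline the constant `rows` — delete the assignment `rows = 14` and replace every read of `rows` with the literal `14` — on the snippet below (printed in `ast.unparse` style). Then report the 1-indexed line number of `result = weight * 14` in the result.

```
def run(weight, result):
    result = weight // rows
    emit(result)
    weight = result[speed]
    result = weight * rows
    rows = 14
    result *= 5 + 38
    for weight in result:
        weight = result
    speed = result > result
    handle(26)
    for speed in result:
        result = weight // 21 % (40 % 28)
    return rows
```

5

Transformed code:
def run(weight, result):
    result = weight // 14
    emit(result)
    weight = result[speed]
    result = weight * 14
    result *= 5 + 38
    for weight in result:
        weight = result
    speed = result > result
    handle(26)
    for speed in result:
        result = weight // 21 % (40 % 28)
    return 14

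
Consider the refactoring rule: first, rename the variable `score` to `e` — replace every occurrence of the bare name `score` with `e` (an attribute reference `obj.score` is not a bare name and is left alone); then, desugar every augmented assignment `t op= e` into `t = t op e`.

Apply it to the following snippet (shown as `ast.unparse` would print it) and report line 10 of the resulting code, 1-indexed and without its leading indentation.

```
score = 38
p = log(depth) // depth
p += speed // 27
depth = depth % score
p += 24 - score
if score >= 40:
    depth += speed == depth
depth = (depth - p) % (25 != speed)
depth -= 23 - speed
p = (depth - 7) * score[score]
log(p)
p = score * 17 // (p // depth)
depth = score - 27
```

p = (depth - 7) * e[e]

Transformed code:
e = 38
p = log(depth) // depth
p = p + speed // 27
depth = depth % e
p = p + (24 - e)
if e >= 40:
    depth = depth + (speed == depth)
depth = (depth - p) % (25 != speed)
depth = depth - (23 - speed)
p = (depth - 7) * e[e]
log(p)
p = e * 17 // (p // depth)
depth = e - 27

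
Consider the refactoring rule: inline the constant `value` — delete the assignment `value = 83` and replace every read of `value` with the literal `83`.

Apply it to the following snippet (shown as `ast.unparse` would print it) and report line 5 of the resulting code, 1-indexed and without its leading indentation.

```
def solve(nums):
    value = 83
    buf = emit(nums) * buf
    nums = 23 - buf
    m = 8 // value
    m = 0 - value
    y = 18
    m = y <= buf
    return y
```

m = 0 - 83

Transformed code:
def solve(nums):
    buf = emit(nums) * buf
    nums = 23 - buf
    m = 8 // 83
    m = 0 - 83
    y = 18
    m = y <= buf
    return y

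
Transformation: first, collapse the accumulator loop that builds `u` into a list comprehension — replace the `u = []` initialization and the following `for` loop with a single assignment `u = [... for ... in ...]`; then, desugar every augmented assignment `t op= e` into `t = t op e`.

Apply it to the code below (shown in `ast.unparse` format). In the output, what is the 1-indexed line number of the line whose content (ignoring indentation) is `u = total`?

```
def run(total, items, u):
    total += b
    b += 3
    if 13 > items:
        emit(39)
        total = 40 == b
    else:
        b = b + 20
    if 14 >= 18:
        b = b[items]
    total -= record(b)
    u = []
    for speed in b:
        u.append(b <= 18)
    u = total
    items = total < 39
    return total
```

Transformed code:
def run(total, items, u):
    total = total + b
    b = b + 3
    if 13 > items:
        emit(39)
        total = 40 == b
    else:
        b = b + 20
    if 14 >= 18:
        b = b[items]
    total = total - record(b)
    u = [b <= 18 for speed in b]
    u = total
    items = total < 39
    return total

13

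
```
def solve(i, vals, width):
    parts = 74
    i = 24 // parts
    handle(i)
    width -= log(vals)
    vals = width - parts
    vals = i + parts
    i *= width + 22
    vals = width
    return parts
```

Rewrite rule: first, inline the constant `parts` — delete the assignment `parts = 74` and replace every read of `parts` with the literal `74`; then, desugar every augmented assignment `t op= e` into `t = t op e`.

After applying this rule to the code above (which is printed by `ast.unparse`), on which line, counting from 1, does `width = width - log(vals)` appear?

Transformed code:
def solve(i, vals, width):
    i = 24 // 74
    handle(i)
    width = width - log(vals)
    vals = width - 74
    vals = i + 74
    i = i * (width + 22)
    vals = width
    return 74

4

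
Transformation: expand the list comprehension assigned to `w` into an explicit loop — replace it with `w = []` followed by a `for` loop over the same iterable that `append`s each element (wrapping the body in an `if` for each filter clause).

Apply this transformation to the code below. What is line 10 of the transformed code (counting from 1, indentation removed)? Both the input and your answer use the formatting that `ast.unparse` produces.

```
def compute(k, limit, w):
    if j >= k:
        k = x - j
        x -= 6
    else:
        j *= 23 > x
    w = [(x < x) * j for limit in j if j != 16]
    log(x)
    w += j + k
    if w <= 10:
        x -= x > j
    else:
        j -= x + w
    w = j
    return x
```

Transformed code:
def compute(k, limit, w):
    if j >= k:
        k = x - j
        x -= 6
    else:
        j *= 23 > x
    w = []
    for limit in j:
        if j != 16:
            w.append((x < x) * j)
    log(x)
    w += j + k
    if w <= 10:
        x -= x > j
    else:
        j -= x + w
    w = j
    return x

w.append((x < x) * j)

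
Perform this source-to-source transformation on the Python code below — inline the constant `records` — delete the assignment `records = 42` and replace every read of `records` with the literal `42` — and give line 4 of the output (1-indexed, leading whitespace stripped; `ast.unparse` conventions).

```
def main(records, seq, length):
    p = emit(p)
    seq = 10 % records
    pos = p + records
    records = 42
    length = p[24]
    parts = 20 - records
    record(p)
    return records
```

Transformed code:
def main(records, seq, length):
    p = emit(p)
    seq = 10 % 42
    pos = p + 42
    length = p[24]
    parts = 20 - 42
    record(p)
    return 42

pos = p + 42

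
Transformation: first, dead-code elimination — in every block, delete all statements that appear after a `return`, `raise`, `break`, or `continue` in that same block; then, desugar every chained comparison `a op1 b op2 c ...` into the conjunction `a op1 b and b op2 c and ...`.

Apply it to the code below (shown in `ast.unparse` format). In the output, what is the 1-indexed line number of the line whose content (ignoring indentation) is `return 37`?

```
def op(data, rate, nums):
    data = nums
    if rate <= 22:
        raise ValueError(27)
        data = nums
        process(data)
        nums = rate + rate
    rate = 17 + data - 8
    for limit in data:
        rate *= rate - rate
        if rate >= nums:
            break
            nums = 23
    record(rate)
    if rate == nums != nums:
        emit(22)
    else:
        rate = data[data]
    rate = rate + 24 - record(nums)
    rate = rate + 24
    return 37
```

17

Transformed code:
def op(data, rate, nums):
    data = nums
    if rate <= 22:
        raise ValueError(27)
    rate = 17 + data - 8
    for limit in data:
        rate *= rate - rate
        if rate >= nums:
            break
    record(rate)
    if rate == nums and nums != nums:
        emit(22)
    else:
        rate = data[data]
    rate = rate + 24 - record(nums)
    rate = rate + 24
    return 37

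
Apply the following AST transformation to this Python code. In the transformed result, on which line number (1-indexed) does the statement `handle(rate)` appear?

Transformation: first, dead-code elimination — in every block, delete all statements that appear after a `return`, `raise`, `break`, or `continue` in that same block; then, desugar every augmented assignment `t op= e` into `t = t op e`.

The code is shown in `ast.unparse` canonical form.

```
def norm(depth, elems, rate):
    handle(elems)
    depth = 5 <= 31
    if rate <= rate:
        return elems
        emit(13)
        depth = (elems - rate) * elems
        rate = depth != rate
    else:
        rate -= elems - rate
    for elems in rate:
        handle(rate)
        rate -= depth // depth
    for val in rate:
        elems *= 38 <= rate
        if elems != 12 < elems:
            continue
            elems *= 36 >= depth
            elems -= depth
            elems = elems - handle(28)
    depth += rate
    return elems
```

Transformed code:
def norm(depth, elems, rate):
    handle(elems)
    depth = 5 <= 31
    if rate <= rate:
        return elems
    else:
        rate = rate - (elems - rate)
    for elems in rate:
        handle(rate)
        rate = rate - depth // depth
    for val in rate:
        elems = elems * (38 <= rate)
        if elems != 12 < elems:
            continue
    depth = depth + rate
    return elems

9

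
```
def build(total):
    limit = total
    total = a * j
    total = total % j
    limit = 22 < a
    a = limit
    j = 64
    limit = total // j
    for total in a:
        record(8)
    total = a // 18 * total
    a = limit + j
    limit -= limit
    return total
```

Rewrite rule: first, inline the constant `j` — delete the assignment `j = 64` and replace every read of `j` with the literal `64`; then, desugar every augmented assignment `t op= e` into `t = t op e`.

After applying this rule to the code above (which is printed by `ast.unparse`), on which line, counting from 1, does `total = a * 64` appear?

3

Transformed code:
def build(total):
    limit = total
    total = a * 64
    total = total % 64
    limit = 22 < a
    a = limit
    limit = total // 64
    for total in a:
        record(8)
    total = a // 18 * total
    a = limit + 64
    limit = limit - limit
    return total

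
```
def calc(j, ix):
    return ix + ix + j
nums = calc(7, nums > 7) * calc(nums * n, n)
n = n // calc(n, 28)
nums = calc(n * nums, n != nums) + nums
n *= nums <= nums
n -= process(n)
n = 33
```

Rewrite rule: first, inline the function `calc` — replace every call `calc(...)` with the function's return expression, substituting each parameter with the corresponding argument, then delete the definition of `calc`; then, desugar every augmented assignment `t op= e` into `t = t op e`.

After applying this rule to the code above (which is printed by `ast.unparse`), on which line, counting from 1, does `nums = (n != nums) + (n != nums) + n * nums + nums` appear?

3

Transformed code:
nums = ((nums > 7) + (nums > 7) + 7) * (n + n + nums * n)
n = n // (28 + 28 + n)
nums = (n != nums) + (n != nums) + n * nums + nums
n = n * (nums <= nums)
n = n - process(n)
n = 33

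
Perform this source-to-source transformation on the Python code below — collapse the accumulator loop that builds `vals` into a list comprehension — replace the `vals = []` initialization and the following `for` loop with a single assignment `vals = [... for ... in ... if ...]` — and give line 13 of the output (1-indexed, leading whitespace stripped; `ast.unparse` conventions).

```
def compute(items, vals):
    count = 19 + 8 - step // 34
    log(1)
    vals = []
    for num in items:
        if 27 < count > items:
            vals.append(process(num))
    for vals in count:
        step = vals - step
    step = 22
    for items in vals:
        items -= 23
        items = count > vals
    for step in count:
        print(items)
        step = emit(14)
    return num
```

step = emit(14)

Transformed code:
def compute(items, vals):
    count = 19 + 8 - step // 34
    log(1)
    vals = [process(num) for num in items if 27 < count > items]
    for vals in count:
        step = vals - step
    step = 22
    for items in vals:
        items -= 23
        items = count > vals
    for step in count:
        print(items)
        step = emit(14)
    return num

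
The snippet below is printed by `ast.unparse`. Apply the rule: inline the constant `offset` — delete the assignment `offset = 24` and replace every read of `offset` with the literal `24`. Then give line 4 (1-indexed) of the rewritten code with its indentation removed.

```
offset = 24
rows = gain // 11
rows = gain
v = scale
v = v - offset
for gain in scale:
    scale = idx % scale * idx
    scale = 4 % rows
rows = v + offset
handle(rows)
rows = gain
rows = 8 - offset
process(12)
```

Transformed code:
rows = gain // 11
rows = gain
v = scale
v = v - 24
for gain in scale:
    scale = idx % scale * idx
    scale = 4 % rows
rows = v + 24
handle(rows)
rows = gain
rows = 8 - 24
process(12)

v = v - 24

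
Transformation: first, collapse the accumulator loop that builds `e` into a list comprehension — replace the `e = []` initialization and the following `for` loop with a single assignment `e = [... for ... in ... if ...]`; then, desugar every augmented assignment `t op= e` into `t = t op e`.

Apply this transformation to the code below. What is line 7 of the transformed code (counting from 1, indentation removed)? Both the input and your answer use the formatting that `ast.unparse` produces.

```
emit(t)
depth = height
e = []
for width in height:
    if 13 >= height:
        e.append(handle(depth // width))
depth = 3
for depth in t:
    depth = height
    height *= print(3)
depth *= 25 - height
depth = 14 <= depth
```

Transformed code:
emit(t)
depth = height
e = [handle(depth // width) for width in height if 13 >= height]
depth = 3
for depth in t:
    depth = height
    height = height * print(3)
depth = depth * (25 - height)
depth = 14 <= depth

height = height * print(3)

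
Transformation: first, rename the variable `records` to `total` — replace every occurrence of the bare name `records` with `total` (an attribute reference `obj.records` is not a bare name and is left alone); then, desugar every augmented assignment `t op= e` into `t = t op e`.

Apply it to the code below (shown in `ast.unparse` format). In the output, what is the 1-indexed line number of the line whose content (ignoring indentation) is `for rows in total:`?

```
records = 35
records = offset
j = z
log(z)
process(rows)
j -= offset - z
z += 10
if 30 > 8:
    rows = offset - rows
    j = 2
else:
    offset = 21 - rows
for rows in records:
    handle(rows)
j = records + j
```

Transformed code:
total = 35
total = offset
j = z
log(z)
process(rows)
j = j - (offset - z)
z = z + 10
if 30 > 8:
    rows = offset - rows
    j = 2
else:
    offset = 21 - rows
for rows in total:
    handle(rows)
j = total + j

13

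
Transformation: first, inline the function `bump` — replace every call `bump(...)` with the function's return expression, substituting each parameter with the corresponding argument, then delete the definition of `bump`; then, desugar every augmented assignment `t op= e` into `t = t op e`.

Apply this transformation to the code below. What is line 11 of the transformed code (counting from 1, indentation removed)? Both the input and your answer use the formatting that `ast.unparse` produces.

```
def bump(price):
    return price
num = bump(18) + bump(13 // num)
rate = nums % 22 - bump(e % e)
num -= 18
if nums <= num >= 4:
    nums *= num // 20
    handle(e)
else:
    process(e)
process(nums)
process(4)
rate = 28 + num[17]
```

Transformed code:
num = 18 + 13 // num
rate = nums % 22 - e % e
num = num - 18
if nums <= num >= 4:
    nums = nums * (num // 20)
    handle(e)
else:
    process(e)
process(nums)
process(4)
rate = 28 + num[17]

rate = 28 + num[17]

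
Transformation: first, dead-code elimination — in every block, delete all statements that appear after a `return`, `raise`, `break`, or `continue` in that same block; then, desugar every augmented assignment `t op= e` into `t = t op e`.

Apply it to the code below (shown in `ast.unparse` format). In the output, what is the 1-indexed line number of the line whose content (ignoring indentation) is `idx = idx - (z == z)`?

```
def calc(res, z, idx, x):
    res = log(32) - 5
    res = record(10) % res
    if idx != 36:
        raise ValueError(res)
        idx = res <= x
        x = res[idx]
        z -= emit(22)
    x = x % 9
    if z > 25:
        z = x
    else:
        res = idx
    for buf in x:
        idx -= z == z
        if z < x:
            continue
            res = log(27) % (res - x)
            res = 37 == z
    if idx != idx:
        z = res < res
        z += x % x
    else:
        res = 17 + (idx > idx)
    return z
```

12

Transformed code:
def calc(res, z, idx, x):
    res = log(32) - 5
    res = record(10) % res
    if idx != 36:
        raise ValueError(res)
    x = x % 9
    if z > 25:
        z = x
    else:
        res = idx
    for buf in x:
        idx = idx - (z == z)
        if z < x:
            continue
    if idx != idx:
        z = res < res
        z = z + x % x
    else:
        res = 17 + (idx > idx)
    return z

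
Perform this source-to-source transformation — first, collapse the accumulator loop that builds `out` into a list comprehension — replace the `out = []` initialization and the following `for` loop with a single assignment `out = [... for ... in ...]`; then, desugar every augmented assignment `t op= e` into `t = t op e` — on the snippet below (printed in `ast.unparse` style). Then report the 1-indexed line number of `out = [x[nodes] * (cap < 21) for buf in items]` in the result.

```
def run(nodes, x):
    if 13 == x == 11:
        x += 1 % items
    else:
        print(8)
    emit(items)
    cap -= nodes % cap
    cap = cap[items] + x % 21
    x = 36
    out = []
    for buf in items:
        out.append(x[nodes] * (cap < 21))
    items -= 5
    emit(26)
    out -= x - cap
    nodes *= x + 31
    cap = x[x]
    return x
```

10

Transformed code:
def run(nodes, x):
    if 13 == x == 11:
        x = x + 1 % items
    else:
        print(8)
    emit(items)
    cap = cap - nodes % cap
    cap = cap[items] + x % 21
    x = 36
    out = [x[nodes] * (cap < 21) for buf in items]
    items = items - 5
    emit(26)
    out = out - (x - cap)
    nodes = nodes * (x + 31)
    cap = x[x]
    return x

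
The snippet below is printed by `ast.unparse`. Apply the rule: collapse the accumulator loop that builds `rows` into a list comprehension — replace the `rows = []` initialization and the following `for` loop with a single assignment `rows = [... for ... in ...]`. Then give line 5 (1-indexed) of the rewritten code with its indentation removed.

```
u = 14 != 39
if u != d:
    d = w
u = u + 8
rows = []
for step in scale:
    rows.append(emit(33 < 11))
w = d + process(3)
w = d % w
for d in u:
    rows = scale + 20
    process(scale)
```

rows = [emit(33 < 11) for step in scale]

Transformed code:
u = 14 != 39
if u != d:
    d = w
u = u + 8
rows = [emit(33 < 11) for step in scale]
w = d + process(3)
w = d % w
for d in u:
    rows = scale + 20
    process(scale)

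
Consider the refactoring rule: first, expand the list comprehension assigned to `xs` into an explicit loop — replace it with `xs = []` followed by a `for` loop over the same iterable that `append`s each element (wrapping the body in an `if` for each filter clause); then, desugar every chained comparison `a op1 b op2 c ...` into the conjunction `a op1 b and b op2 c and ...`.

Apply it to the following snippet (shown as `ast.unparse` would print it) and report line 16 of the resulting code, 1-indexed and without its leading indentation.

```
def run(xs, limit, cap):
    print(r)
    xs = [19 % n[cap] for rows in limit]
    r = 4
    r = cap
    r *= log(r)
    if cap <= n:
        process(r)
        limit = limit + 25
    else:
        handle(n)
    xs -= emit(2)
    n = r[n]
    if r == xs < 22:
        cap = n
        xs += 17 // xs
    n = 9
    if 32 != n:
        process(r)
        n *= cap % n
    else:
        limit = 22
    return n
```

Transformed code:
def run(xs, limit, cap):
    print(r)
    xs = []
    for rows in limit:
        xs.append(19 % n[cap])
    r = 4
    r = cap
    r *= log(r)
    if cap <= n:
        process(r)
        limit = limit + 25
    else:
        handle(n)
    xs -= emit(2)
    n = r[n]
    if r == xs and xs < 22:
        cap = n
        xs += 17 // xs
    n = 9
    if 32 != n:
        process(r)
        n *= cap % n
    else:
        limit = 22
    return n

if r == xs and xs < 22:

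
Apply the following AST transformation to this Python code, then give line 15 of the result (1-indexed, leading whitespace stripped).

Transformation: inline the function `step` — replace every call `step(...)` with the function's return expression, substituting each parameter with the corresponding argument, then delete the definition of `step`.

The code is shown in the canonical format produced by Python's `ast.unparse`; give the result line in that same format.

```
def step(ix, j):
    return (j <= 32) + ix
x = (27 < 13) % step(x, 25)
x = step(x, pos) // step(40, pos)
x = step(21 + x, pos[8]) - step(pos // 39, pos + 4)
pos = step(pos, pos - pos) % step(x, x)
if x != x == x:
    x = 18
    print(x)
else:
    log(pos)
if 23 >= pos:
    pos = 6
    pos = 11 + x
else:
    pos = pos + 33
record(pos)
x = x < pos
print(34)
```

Transformed code:
x = (27 < 13) % ((25 <= 32) + x)
x = ((pos <= 32) + x) // ((pos <= 32) + 40)
x = (pos[8] <= 32) + (21 + x) - ((pos + 4 <= 32) + pos // 39)
pos = ((pos - pos <= 32) + pos) % ((x <= 32) + x)
if x != x == x:
    x = 18
    print(x)
else:
    log(pos)
if 23 >= pos:
    pos = 6
    pos = 11 + x
else:
    pos = pos + 33
record(pos)
x = x < pos
print(34)

record(pos)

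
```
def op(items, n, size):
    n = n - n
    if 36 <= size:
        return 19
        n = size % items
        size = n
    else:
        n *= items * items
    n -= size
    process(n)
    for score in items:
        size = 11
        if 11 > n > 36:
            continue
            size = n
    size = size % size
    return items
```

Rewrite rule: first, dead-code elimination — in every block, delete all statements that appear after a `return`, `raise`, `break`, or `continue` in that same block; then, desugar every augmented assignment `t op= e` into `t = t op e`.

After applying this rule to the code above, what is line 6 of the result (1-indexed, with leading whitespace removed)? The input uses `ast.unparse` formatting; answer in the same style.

Transformed code:
def op(items, n, size):
    n = n - n
    if 36 <= size:
        return 19
    else:
        n = n * (items * items)
    n = n - size
    process(n)
    for score in items:
        size = 11
        if 11 > n > 36:
            continue
    size = size % size
    return items

n = n * (items * items)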